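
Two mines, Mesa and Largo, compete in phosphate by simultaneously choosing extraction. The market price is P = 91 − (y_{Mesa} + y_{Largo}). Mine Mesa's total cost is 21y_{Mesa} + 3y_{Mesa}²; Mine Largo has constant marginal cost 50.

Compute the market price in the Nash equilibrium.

67.2

Mine Mesa's profit: π = y_{Mesa}(91 − (y_{Mesa} + y_{Largo})) − 21y_{Mesa} − 3y_{Mesa}².
∂π/∂y_{Mesa} = 70 − 8y_{Mesa} − y_{Largo} = 0, so y_{Mesa} = 8.75 − 0.125y_{Largo}.
For Largo: ∂π/∂y_{Largo} = 41 − 2y_{Largo} − y_{Mesa} = 0 ⇒ y_{Largo} = 20.5 − 0.5y_{Mesa}.
Substituting the second reaction function into the first: y_{Mesa} = 8.75 − 0.125(20.5 − 0.5y_{Mesa}), which gives 0.9375y_{Mesa} = 6.1875 ⇒ y_{Mesa} = 6.6.
Then y_{Largo} = 20.5 − 0.5·6.6 = 17.2.
Equilibrium price: P = 91 − 23.8 = 67.2.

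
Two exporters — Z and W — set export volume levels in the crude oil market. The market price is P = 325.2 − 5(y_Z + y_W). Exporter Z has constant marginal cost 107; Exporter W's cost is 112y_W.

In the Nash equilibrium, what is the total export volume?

Exporter Z's profit: π = y_Z(325.2 − 5(y_Z + y_W)) − 107y_Z.
∂π/∂y_Z = 218.2 − 10y_Z − 5y_W = 0, so y_Z = 21.82 − 0.5y_W.
By the same steps for W: y_W = 21.32 − 0.5y_Z.
Substituting the second reaction function into the first: y_Z = 21.82 − 0.5(21.32 − 0.5y_Z), which gives 0.75y_Z = 11.16 ⇒ y_Z = 14.88.
Then y_W = 21.32 − 0.5·14.88 = 13.88.
Total export volume: 14.88 + 13.88 = 28.76.

28.76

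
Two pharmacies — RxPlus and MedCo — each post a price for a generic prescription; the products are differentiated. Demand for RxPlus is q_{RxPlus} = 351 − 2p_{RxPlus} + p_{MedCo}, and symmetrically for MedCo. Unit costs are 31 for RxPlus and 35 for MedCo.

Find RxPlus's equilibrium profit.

22983.68

RxPlus's profit: π = (p_{RxPlus} − 31)(351 − 2p_{RxPlus} + p_{MedCo}).
∂π/∂p_{RxPlus} = 413 − 4p_{RxPlus} + p_{MedCo} = 0 ⇒ p_{RxPlus} = 103.25 + 0.25p_{MedCo}.
Similarly p_{MedCo} = 105.25 + 0.25p_{RxPlus}.
Plugging p_{MedCo} into RxPlus's best response: p_{RxPlus} = 103.25 + 0.25(105.25 + 0.25p_{RxPlus}) ⇒ 0.9375p_{RxPlus} = 129.5625, so p_{RxPlus} = 138.2.
Then p_{MedCo} = 105.25 + 0.25·138.2 = 139.8.
q_{RxPlus} = 351 − 2·138.2 + 139.8 = 214.4.
Profit = (138.2 − 31)·214.4 = 22983.68.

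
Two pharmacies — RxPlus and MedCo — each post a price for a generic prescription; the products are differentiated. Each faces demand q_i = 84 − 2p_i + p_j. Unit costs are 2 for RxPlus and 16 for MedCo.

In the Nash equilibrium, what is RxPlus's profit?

RxPlus's profit: π = (p_{RxPlus} − 2)(84 − 2p_{RxPlus} + p_{MedCo}).
∂π/∂p_{RxPlus} = 88 − 4p_{RxPlus} + p_{MedCo} = 0 ⇒ p_{RxPlus} = 22 + 0.25p_{MedCo}.
Similarly p_{MedCo} = 29 + 0.25p_{RxPlus}.
Substituting the second reaction function into the first: p_{RxPlus} = 22 + 0.25(29 + 0.25p_{RxPlus}), which gives 0.9375p_{RxPlus} = 29.25 ⇒ p_{RxPlus} = 31.2.
Then p_{MedCo} = 29 + 0.25·31.2 = 36.8.
q_{RxPlus} = 84 − 2·31.2 + 36.8 = 58.4.
Profit = (31.2 − 2)·58.4 = 1705.28.

1705.28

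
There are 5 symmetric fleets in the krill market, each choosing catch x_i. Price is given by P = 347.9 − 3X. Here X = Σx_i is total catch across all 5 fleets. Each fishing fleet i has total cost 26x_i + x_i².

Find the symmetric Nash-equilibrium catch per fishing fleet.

16.095

A representative fishing fleet's profit is π_i = x_i(347.9 − 3X) − 26x_i − x_i², with X = x_i + Σ_{j≠i} x_j.
First-order condition: 321.9 − 8x_i − 3Σ_{j≠i} x_j = 0.
In a symmetric equilibrium every fishing fleet chooses the same x, so Σ_{j≠i} x_j = 4x. The condition becomes 321.9 − 20x = 0, giving x = 321.9/20 = 16.095.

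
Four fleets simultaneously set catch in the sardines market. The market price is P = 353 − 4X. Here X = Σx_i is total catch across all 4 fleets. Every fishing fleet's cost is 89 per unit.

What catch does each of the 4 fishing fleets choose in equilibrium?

A representative fishing fleet's profit is π_i = x_i(353 − 4X) − 89x_i, with X = x_i + Σ_{j≠i} x_j.
First-order condition: 264 − 8x_i − 4Σ_{j≠i} x_j = 0.
With identical fishing fleets, set every x_j = x: then 264 − 8x − 12x = 0, i.e. x = 264/20 = 13.2.

13.2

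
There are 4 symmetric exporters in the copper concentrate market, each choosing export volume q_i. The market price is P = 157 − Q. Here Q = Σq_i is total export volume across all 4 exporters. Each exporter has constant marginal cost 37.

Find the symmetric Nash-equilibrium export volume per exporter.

24

A representative exporter's profit is π_i = q_i(157 − Q) − 37q_i, with Q = q_i + Σ_{j≠i} q_j.
First-order condition: 120 − 2q_i − Σ_{j≠i} q_j = 0.
In a symmetric equilibrium every exporter chooses the same q, so Σ_{j≠i} q_j = 3q. The condition becomes 120 − 5q = 0, giving q = 120/5 = 24.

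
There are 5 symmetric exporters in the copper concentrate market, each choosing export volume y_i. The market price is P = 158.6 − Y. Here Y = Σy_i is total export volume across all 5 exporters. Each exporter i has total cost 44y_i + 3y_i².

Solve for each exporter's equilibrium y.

A representative exporter's profit is π_i = y_i(158.6 − Y) − 44y_i − 3y_i², with Y = y_i + Σ_{j≠i} y_j.
First-order condition: 114.6 − 8y_i − Σ_{j≠i} y_j = 0.
In a symmetric equilibrium every exporter chooses the same y, so Σ_{j≠i} y_j = 4y. The condition becomes 114.6 − 12y = 0, giving y = 114.6/12 = 9.55.

9.55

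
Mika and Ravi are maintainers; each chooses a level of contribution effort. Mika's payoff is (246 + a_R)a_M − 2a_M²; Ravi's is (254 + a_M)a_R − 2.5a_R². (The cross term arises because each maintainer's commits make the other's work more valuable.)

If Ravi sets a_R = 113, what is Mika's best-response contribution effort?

Expanding Mika's payoff: 246a_M + a_Ra_M − 2a_M².
∂π/∂a_M = 246 + a_R − 4a_M = 0, so a_M = 61.5 + 0.25a_R.
At a_R = 113: a_M = 61.5 + 0.25·113 = 89.75.

89.75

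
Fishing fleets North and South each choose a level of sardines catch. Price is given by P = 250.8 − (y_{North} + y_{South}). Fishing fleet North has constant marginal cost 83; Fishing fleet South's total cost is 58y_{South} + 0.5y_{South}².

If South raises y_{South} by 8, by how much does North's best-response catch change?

Fishing fleet North's profit: π = y_{North}(250.8 − (y_{North} + y_{South})) − 83y_{North}.
∂π/∂y_{North} = 167.8 − 2y_{North} − y_{South} = 0, so y_{North} = 83.9 − 0.5y_{South}.
The reaction-function slope is −0.5, so an 8-unit rise in y_{South} moves y_{North} by −0.5 × 8 = −4. North's best response falls — the actions are strategic substitutes.

-4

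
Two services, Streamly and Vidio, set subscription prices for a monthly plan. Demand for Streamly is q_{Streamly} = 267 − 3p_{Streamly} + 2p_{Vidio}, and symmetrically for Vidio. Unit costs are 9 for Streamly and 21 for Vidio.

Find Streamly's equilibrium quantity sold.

Streamly's profit: π = (p_{Streamly} − 9)(267 − 3p_{Streamly} + 2p_{Vidio}).
∂π/∂p_{Streamly} = 294 − 6p_{Streamly} + 2p_{Vidio} = 0 ⇒ p_{Streamly} = 49 + (1/3)p_{Vidio}.
Similarly p_{Vidio} = 55 + (1/3)p_{Streamly}.
Plugging p_{Vidio} into Streamly's best response: p_{Streamly} = 49 + (1/3)(55 + (1/3)p_{Streamly}) ⇒ (8/9)p_{Streamly} = 202/3, so p_{Streamly} = 75.75.
Then p_{Vidio} = 55 + (1/3)·75.75 = 80.25.
q_{Streamly} = 267 − 3·75.75 + 2·80.25 = 200.25.

200.25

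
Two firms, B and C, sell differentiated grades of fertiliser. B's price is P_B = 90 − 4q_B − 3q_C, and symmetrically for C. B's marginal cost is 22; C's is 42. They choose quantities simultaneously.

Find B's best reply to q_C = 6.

6.25

Firm B's profit: π = q_B(90 − 4q_B − 3q_C) − 22q_B.
∂π/∂q_B = 68 − 8q_B − 3q_C = 0 ⇒ q_B = 8.5 − 0.375q_C.
At q_C = 6: q_B = 8.5 − 0.375·6 = 6.25.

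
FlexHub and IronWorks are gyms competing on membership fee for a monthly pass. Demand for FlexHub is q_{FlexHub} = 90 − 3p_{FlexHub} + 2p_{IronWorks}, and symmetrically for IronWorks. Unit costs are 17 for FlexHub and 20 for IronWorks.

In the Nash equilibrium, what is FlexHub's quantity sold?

56.4375

FlexHub's profit: π = (p_{FlexHub} − 17)(90 − 3p_{FlexHub} + 2p_{IronWorks}).
∂π/∂p_{FlexHub} = 141 − 6p_{FlexHub} + 2p_{IronWorks} = 0 ⇒ p_{FlexHub} = 23.5 + (1/3)p_{IronWorks}.
Similarly p_{IronWorks} = 25 + (1/3)p_{FlexHub}.
Plugging p_{IronWorks} into FlexHub's best response: p_{FlexHub} = 23.5 + (1/3)(25 + (1/3)p_{FlexHub}) ⇒ (8/9)p_{FlexHub} = 191/6, so p_{FlexHub} = 35.8125.
Then p_{IronWorks} = 25 + (1/3)·35.8125 = 36.9375.
q_{FlexHub} = 90 − 3·35.8125 + 2·36.9375 = 56.4375.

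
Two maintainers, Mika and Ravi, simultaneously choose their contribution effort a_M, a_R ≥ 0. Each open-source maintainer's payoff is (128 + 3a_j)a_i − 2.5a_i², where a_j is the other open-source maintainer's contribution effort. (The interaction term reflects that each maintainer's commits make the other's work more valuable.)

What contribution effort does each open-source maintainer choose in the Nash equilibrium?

Mika's payoff is (128 + 3a_R)a_M − 2.5a_M².
∂π/∂a_M = 128 + 3a_R − 5a_M = 0, so a_M = 25.6 + 0.6a_R.
The game is symmetric, so in equilibrium a_R = a_M: the reaction function gives 0.4a_M = 25.6, hence a_M = 64.

64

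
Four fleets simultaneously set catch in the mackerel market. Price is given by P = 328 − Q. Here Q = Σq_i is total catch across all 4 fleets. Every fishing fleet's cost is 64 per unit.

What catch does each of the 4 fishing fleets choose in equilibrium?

A representative fishing fleet's profit is π_i = q_i(328 − Q) − 64q_i, with Q = q_i + Σ_{j≠i} q_j.
First-order condition: 264 − 2q_i − Σ_{j≠i} q_j = 0.
With identical fishing fleets, set every q_j = q: then 264 − 2q − 3q = 0, i.e. q = 264/5 = 52.8.

52.8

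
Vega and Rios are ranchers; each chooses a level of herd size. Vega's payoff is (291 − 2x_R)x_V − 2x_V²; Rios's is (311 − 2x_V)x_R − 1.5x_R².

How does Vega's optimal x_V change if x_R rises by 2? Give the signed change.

Expanding Vega's payoff: 291x_V − 2x_Rx_V − 2x_V².
∂π/∂x_V = 291 − 2x_R − 4x_V = 0, so x_V = 72.75 − 0.5x_R.
The reaction-function slope is −0.5, so a 2-unit rise in x_R moves x_V by −0.5 × 2 = −1. Vega's best response falls — the actions are strategic substitutes.

-1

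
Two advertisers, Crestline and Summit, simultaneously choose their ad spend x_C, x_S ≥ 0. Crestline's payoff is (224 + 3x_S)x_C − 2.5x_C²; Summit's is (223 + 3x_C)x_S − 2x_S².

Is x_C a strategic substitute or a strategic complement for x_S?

strategic complements

Expanding Crestline's payoff: 224x_C + 3x_Sx_C − 2.5x_C².
∂π/∂x_C = 224 + 3x_S − 5x_C = 0, so x_C = 44.8 + 0.6x_S.
The best-response slope dx_C/dx_S = 0.6 > 0: the reaction function is upward-sloping, so the choices are strategic complements.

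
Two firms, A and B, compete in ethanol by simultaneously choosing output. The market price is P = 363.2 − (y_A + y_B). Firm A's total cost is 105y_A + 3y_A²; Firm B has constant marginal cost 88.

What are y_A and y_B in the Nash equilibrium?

16.08, 129.56

Firm A's profit: π = y_A(363.2 − (y_A + y_B)) − 105y_A − 3y_A².
∂π/∂y_A = 258.2 − 8y_A − y_B = 0, so y_A = 32.275 − 0.125y_B.
For B: ∂π/∂y_B = 275.2 − 2y_B − y_A = 0 ⇒ y_B = 137.6 − 0.5y_A.
Substituting the second reaction function into the first: y_A = 32.275 − 0.125(137.6 − 0.5y_A), which gives 0.9375y_A = 15.075 ⇒ y_A = 16.08.
Then y_B = 137.6 − 0.5·16.08 = 129.56.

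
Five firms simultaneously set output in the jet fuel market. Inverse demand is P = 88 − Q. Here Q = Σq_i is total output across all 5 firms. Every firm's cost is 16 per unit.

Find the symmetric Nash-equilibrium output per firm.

12

A representative firm's profit is π_i = q_i(88 − Q) − 16q_i, with Q = q_i + Σ_{j≠i} q_j.
First-order condition: 72 − 2q_i − Σ_{j≠i} q_j = 0.
In a symmetric equilibrium every firm chooses the same q, so Σ_{j≠i} q_j = 4q. The condition becomes 72 − 6q = 0, giving q = 72/6 = 12.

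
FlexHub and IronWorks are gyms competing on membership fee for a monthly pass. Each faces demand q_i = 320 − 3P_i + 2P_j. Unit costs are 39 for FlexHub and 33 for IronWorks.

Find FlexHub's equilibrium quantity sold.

207.375

FlexHub's profit: π = (P_{FlexHub} − 39)(320 − 3P_{FlexHub} + 2P_{IronWorks}).
∂π/∂P_{FlexHub} = 437 − 6P_{FlexHub} + 2P_{IronWorks} = 0 ⇒ P_{FlexHub} = 437/6 + (1/3)P_{IronWorks}.
Similarly P_{IronWorks} = 419/6 + (1/3)P_{FlexHub}.
Plugging P_{IronWorks} into FlexHub's best response: P_{FlexHub} = 437/6 + (1/3)(419/6 + (1/3)P_{FlexHub}) ⇒ (8/9)P_{FlexHub} = 865/9, so P_{FlexHub} = 108.125.
Then P_{IronWorks} = 419/6 + (1/3)·108.125 = 105.875.
q_{FlexHub} = 320 − 3·108.125 + 2·105.875 = 207.375.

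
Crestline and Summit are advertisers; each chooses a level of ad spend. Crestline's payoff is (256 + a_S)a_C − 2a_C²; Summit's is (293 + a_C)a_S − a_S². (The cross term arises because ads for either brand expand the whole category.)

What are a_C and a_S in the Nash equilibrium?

115, 204

Expanding Crestline's payoff: 256a_C + a_Sa_C − 2a_C².
∂π/∂a_C = 256 + a_S − 4a_C = 0, so a_C = 64 + 0.25a_S.
Likewise for Summit: a_S = 146.5 + 0.5a_C.
Plugging a_S into Crestline's best response: a_C = 64 + 0.25(146.5 + 0.5a_C) ⇒ 0.875a_C = 100.625, so a_C = 115.
Then a_S = 146.5 + 0.5·115 = 204.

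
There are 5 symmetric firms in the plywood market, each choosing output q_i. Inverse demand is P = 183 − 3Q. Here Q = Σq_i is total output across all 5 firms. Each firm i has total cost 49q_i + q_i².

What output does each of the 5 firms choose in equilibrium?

A representative firm's profit is π_i = q_i(183 − 3Q) − 49q_i − q_i², with Q = q_i + Σ_{j≠i} q_j.
First-order condition: 134 − 8q_i − 3Σ_{j≠i} q_j = 0.
In a symmetric equilibrium every firm chooses the same q, so Σ_{j≠i} q_j = 4q. The condition becomes 134 − 20q = 0, giving q = 134/20 = 6.7.

6.7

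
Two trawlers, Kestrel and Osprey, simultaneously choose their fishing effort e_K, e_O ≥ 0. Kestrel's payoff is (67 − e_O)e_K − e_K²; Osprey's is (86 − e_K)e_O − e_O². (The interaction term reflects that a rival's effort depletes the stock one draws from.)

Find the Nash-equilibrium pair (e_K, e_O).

Expanding Kestrel's payoff: 67e_K − e_Oe_K − e_K².
∂π/∂e_K = 67 − e_O − 2e_K = 0, so e_K = 33.5 − 0.5e_O.
Likewise for Osprey: e_O = 43 − 0.5e_K.
Plugging e_O into Kestrel's best response: e_K = 33.5 − 0.5(43 − 0.5e_K) ⇒ 0.75e_K = 12, so e_K = 16.
Then e_O = 43 − 0.5·16 = 35.

16, 35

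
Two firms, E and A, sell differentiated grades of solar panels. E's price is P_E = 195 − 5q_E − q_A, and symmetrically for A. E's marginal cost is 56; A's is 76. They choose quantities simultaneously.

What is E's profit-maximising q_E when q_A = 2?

Firm E's profit: π = q_E(195 − 5q_E − q_A) − 56q_E.
∂π/∂q_E = 139 − 10q_E − q_A = 0 ⇒ q_E = 13.9 − 0.1q_A.
At q_A = 2: q_E = 13.9 − 0.1·2 = 13.7.

13.7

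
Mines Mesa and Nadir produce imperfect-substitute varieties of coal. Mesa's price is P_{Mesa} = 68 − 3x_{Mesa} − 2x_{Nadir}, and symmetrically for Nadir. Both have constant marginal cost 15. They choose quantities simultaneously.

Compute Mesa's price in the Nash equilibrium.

Mine Mesa's profit: π = x_{Mesa}(68 − 3x_{Mesa} − 2x_{Nadir}) − 15x_{Mesa}.
∂π/∂x_{Mesa} = 53 − 6x_{Mesa} − 2x_{Nadir} = 0 ⇒ x_{Mesa} = 53/6 − (1/3)x_{Nadir}.
By symmetry x_{Nadir} = x_{Mesa}; substituting into the reaction function, (4/3)x_{Mesa} = 53/6 and x_{Mesa} = 6.625.
P_{Mesa} = 68 − 3·6.625 − 2·6.625 = 34.875.

34.875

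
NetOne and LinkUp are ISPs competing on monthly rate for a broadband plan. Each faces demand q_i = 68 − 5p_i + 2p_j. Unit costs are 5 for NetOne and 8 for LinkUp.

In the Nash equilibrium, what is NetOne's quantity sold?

34.6875

NetOne's profit: π = (p_{NetOne} − 5)(68 − 5p_{NetOne} + 2p_{LinkUp}).
∂π/∂p_{NetOne} = 93 − 10p_{NetOne} + 2p_{LinkUp} = 0 ⇒ p_{NetOne} = 9.3 + 0.2p_{LinkUp}.
Similarly p_{LinkUp} = 10.8 + 0.2p_{NetOne}.
Plugging p_{LinkUp} into NetOne's best response: p_{NetOne} = 9.3 + 0.2(10.8 + 0.2p_{NetOne}) ⇒ 0.96p_{NetOne} = 11.46, so p_{NetOne} = 11.9375.
Then p_{LinkUp} = 10.8 + 0.2·11.9375 = 13.1875.
q_{NetOne} = 68 − 5·11.9375 + 2·13.1875 = 34.6875.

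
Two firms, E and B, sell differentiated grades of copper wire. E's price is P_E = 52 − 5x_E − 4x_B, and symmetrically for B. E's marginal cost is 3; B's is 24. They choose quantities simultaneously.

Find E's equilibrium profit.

101.25

Firm E's profit: π = x_E(52 − 5x_E − 4x_B) − 3x_E.
∂π/∂x_E = 49 − 10x_E − 4x_B = 0 ⇒ x_E = 4.9 − 0.4x_B.
Similarly x_B = 2.8 − 0.4x_E.
Solving the two reaction functions simultaneously: (1 − (−0.4)(−0.4))x_E = 4.9 − 0.4·2.8, so 0.84x_E = 3.78 and x_E = 4.5.
Then x_B = 2.8 − 0.4·4.5 = 1.
P_E = 52 − 5·4.5 − 4·1 = 25.5.
Profit = (25.5 − 3)·4.5 = 101.25.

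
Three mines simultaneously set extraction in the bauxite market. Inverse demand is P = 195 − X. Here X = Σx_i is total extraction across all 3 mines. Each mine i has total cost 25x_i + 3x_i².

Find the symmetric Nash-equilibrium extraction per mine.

A representative mine's profit is π_i = x_i(195 − X) − 25x_i − 3x_i², with X = x_i + Σ_{j≠i} x_j.
First-order condition: 170 − 8x_i − Σ_{j≠i} x_j = 0.
Imposing symmetry (x_j = x for all j) turns Σ_{j≠i} x_j into 2x, so 170 = 10x and x = 17.

17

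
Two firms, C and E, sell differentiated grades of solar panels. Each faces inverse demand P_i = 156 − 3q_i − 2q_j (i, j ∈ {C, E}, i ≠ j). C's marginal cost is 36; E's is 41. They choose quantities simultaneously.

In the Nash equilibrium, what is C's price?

Firm C's profit: π = q_C(156 − 3q_C − 2q_E) − 36q_C.
∂π/∂q_C = 120 − 6q_C − 2q_E = 0 ⇒ q_C = 20 − (1/3)q_E.
Similarly q_E = 115/6 − (1/3)q_C.
Plugging q_E into C's best response: q_C = 20 − (1/3)(115/6 − (1/3)q_C) ⇒ (8/9)q_C = 245/18, so q_C = 15.3125.
Then q_E = 115/6 − (1/3)·15.3125 = 14.0625.
P_C = 156 − 3·15.3125 − 2·14.0625 = 81.9375.

81.9375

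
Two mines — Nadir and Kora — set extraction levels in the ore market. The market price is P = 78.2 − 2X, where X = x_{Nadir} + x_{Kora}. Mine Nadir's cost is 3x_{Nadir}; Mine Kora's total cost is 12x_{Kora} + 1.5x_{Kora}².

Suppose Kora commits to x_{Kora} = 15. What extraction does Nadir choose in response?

Mine Nadir's profit: π = x_{Nadir}(78.2 − 2(x_{Nadir} + x_{Kora})) − 3x_{Nadir}.
∂π/∂x_{Nadir} = 75.2 − 4x_{Nadir} − 2x_{Kora} = 0, so x_{Nadir} = 18.8 − 0.5x_{Kora}.
At x_{Kora} = 15: x_{Nadir} = 18.8 − 0.5·15 = 11.3.

11.3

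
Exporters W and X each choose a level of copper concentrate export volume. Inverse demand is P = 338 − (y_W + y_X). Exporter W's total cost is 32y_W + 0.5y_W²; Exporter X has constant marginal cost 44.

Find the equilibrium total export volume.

178.8

Exporter W's profit: π = y_W(338 − (y_W + y_X)) − 32y_W − 0.5y_W².
∂π/∂y_W = 306 − 3y_W − y_X = 0, so y_W = 102 − (1/3)y_X.
For X: ∂π/∂y_X = 294 − 2y_X − y_W = 0 ⇒ y_X = 147 − 0.5y_W.
Solving the two reaction functions simultaneously: (1 − (−1/3)(−0.5))y_W = 102 − (1/3)·147, so (5/6)y_W = 53 and y_W = 63.6.
Then y_X = 147 − 0.5·63.6 = 115.2.
Total export volume: 63.6 + 115.2 = 178.8.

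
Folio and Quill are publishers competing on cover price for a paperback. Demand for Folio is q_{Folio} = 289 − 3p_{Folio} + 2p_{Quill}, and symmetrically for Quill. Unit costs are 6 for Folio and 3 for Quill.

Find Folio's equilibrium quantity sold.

Folio's profit: π = (p_{Folio} − 6)(289 − 3p_{Folio} + 2p_{Quill}).
∂π/∂p_{Folio} = 307 − 6p_{Folio} + 2p_{Quill} = 0 ⇒ p_{Folio} = 307/6 + (1/3)p_{Quill}.
Similarly p_{Quill} = 149/3 + (1/3)p_{Folio}.
Plugging p_{Quill} into Folio's best response: p_{Folio} = 307/6 + (1/3)(149/3 + (1/3)p_{Folio}) ⇒ (8/9)p_{Folio} = 1219/18, so p_{Folio} = 76.1875.
Then p_{Quill} = 149/3 + (1/3)·76.1875 = 75.0625.
q_{Folio} = 289 − 3·76.1875 + 2·75.0625 = 210.5625.

210.5625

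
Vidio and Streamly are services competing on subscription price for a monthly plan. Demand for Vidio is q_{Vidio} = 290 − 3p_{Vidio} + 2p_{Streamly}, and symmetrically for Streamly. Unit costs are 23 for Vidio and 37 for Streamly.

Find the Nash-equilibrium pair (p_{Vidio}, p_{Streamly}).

92.375, 97.625

Vidio's profit: π = (p_{Vidio} − 23)(290 − 3p_{Vidio} + 2p_{Streamly}).
∂π/∂p_{Vidio} = 359 − 6p_{Vidio} + 2p_{Streamly} = 0 ⇒ p_{Vidio} = 359/6 + (1/3)p_{Streamly}.
Similarly p_{Streamly} = 401/6 + (1/3)p_{Vidio}.
Plugging p_{Streamly} into Vidio's best response: p_{Vidio} = 359/6 + (1/3)(401/6 + (1/3)p_{Vidio}) ⇒ (8/9)p_{Vidio} = 739/9, so p_{Vidio} = 92.375.
Then p_{Streamly} = 401/6 + (1/3)·92.375 = 97.625.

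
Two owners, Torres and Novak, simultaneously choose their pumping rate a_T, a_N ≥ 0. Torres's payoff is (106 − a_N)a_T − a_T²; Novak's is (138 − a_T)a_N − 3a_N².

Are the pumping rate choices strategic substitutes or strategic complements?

Expanding Torres's payoff: 106a_T − a_Na_T − a_T².
∂π/∂a_T = 106 − a_N − 2a_T = 0, so a_T = 53 − 0.5a_N.
The best-response slope da_T/da_N = −0.5 < 0: the reaction function is downward-sloping, so the choices are strategic substitutes.

strategic substitutes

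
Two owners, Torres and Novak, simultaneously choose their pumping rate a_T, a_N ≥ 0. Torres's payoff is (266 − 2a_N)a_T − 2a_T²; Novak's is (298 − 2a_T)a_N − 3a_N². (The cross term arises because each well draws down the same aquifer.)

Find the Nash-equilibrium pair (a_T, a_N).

Expanding Torres's payoff: 266a_T − 2a_Na_T − 2a_T².
∂π/∂a_T = 266 − 2a_N − 4a_T = 0, so a_T = 66.5 − 0.5a_N.
Likewise for Novak: a_N = 149/3 − (1/3)a_T.
Solving the two reaction functions simultaneously: (1 − (−0.5)(−1/3))a_T = 66.5 − 0.5·(149/3), so (5/6)a_T = 125/3 and a_T = 50.
Then a_N = 149/3 − (1/3)·50 = 33.

50, 33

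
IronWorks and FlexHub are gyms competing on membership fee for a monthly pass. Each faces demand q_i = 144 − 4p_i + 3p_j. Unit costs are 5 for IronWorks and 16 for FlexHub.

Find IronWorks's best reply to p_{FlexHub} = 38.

IronWorks's profit: π = (p_{IronWorks} − 5)(144 − 4p_{IronWorks} + 3p_{FlexHub}).
∂π/∂p_{IronWorks} = 164 − 8p_{IronWorks} + 3p_{FlexHub} = 0 ⇒ p_{IronWorks} = 20.5 + 0.375p_{FlexHub}.
At p_{FlexHub} = 38: p_{IronWorks} = 20.5 + 0.375·38 = 34.75.

34.75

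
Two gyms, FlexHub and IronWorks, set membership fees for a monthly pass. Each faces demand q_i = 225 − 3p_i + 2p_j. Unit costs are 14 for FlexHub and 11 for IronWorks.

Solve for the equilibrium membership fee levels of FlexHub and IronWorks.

FlexHub's profit: π = (p_{FlexHub} − 14)(225 − 3p_{FlexHub} + 2p_{IronWorks}).
∂π/∂p_{FlexHub} = 267 − 6p_{FlexHub} + 2p_{IronWorks} = 0 ⇒ p_{FlexHub} = 44.5 + (1/3)p_{IronWorks}.
Similarly p_{IronWorks} = 43 + (1/3)p_{FlexHub}.
Plugging p_{IronWorks} into FlexHub's best response: p_{FlexHub} = 44.5 + (1/3)(43 + (1/3)p_{FlexHub}) ⇒ (8/9)p_{FlexHub} = 353/6, so p_{FlexHub} = 66.1875.
Then p_{IronWorks} = 43 + (1/3)·66.1875 = 65.0625.

66.1875, 65.0625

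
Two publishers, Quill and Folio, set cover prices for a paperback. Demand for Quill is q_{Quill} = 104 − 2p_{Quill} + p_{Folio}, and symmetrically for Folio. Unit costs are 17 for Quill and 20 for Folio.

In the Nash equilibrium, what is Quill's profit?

1728.72

Quill's profit: π = (p_{Quill} − 17)(104 − 2p_{Quill} + p_{Folio}).
∂π/∂p_{Quill} = 138 − 4p_{Quill} + p_{Folio} = 0 ⇒ p_{Quill} = 34.5 + 0.25p_{Folio}.
Similarly p_{Folio} = 36 + 0.25p_{Quill}.
Solving the two reaction functions simultaneously: (1 − (0.25)(0.25))p_{Quill} = 34.5 + 0.25·36, so 0.9375p_{Quill} = 43.5 and p_{Quill} = 46.4.
Then p_{Folio} = 36 + 0.25·46.4 = 47.6.
q_{Quill} = 104 − 2·46.4 + 47.6 = 58.8.
Profit = (46.4 − 17)·58.8 = 1728.72.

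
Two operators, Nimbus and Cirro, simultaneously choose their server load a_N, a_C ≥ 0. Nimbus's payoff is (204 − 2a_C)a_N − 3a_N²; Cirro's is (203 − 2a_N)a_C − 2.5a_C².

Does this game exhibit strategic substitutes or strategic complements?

strategic substitutes

Expanding Nimbus's payoff: 204a_N − 2a_Ca_N − 3a_N².
∂π/∂a_N = 204 − 2a_C − 6a_N = 0, so a_N = 34 − (1/3)a_C.
The best-response slope da_N/da_C = −1/3 < 0: the reaction function is downward-sloping, so the choices are strategic substitutes.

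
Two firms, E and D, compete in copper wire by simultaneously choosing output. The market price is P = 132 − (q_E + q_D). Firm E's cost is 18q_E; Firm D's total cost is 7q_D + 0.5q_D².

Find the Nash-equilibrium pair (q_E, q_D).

Firm E's profit: π = q_E(132 − (q_E + q_D)) − 18q_E.
∂π/∂q_E = 114 − 2q_E − q_D = 0, so q_E = 57 − 0.5q_D.
For D: ∂π/∂q_D = 125 − 3q_D − q_E = 0 ⇒ q_D = 125/3 − (1/3)q_E.
Solving the two reaction functions simultaneously: (1 − (−0.5)(−1/3))q_E = 57 − 0.5·(125/3), so (5/6)q_E = 217/6 and q_E = 43.4.
Then q_D = 125/3 − (1/3)·43.4 = 27.2.

43.4, 27.2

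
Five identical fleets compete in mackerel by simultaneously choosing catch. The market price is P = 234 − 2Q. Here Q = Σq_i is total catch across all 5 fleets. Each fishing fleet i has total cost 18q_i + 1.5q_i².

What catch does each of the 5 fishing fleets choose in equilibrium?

A representative fishing fleet's profit is π_i = q_i(234 − 2Q) − 18q_i − 1.5q_i², with Q = q_i + Σ_{j≠i} q_j.
First-order condition: 216 − 7q_i − 2Σ_{j≠i} q_j = 0.
In a symmetric equilibrium every fishing fleet chooses the same q, so Σ_{j≠i} q_j = 4q. The condition becomes 216 − 15q = 0, giving q = 216/15 = 14.4.

14.4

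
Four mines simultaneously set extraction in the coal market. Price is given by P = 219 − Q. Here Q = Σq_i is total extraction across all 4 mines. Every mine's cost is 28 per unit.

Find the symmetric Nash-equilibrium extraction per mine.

38.2

A representative mine's profit is π_i = q_i(219 − Q) − 28q_i, with Q = q_i + Σ_{j≠i} q_j.
First-order condition: 191 − 2q_i − Σ_{j≠i} q_j = 0.
With identical mines, set every q_j = q: then 191 − 2q − 3q = 0, i.e. q = 191/5 = 38.2.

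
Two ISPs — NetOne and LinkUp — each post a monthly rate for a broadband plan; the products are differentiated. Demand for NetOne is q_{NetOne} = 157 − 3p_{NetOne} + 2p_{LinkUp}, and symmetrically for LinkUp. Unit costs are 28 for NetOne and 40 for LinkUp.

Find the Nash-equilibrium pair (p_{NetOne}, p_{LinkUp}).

NetOne's profit: π = (p_{NetOne} − 28)(157 − 3p_{NetOne} + 2p_{LinkUp}).
∂π/∂p_{NetOne} = 241 − 6p_{NetOne} + 2p_{LinkUp} = 0 ⇒ p_{NetOne} = 241/6 + (1/3)p_{LinkUp}.
Similarly p_{LinkUp} = 277/6 + (1/3)p_{NetOne}.
Substituting the second reaction function into the first: p_{NetOne} = 241/6 + (1/3)(277/6 + (1/3)p_{NetOne}), which gives (8/9)p_{NetOne} = 500/9 ⇒ p_{NetOne} = 62.5.
Then p_{LinkUp} = 277/6 + (1/3)·62.5 = 67.

62.5, 67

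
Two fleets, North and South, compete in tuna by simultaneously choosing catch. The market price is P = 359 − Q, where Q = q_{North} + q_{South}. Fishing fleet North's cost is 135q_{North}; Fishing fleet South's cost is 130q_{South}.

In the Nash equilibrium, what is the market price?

Fishing fleet North's profit: π = q_{North}(359 − (q_{North} + q_{South})) − 135q_{North}.
∂π/∂q_{North} = 224 − 2q_{North} − q_{South} = 0, so q_{North} = 112 − 0.5q_{South}.
By the same steps for South: q_{South} = 114.5 − 0.5q_{North}.
Substituting the second reaction function into the first: q_{North} = 112 − 0.5(114.5 − 0.5q_{North}), which gives 0.75q_{North} = 54.75 ⇒ q_{North} = 73.
Then q_{South} = 114.5 − 0.5·73 = 78.
Equilibrium price: P = 359 − 151 = 208.

208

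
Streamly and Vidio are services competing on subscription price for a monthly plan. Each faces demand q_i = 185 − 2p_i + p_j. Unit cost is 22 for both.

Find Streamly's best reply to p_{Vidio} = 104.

83.25

Streamly's profit: π = (p_{Streamly} − 22)(185 − 2p_{Streamly} + p_{Vidio}).
∂π/∂p_{Streamly} = 229 − 4p_{Streamly} + p_{Vidio} = 0 ⇒ p_{Streamly} = 57.25 + 0.25p_{Vidio}.
At p_{Vidio} = 104: p_{Streamly} = 57.25 + 0.25·104 = 83.25.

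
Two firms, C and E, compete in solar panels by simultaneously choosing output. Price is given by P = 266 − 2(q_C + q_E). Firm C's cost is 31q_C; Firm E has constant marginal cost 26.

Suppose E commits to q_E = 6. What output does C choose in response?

Firm C's profit: π = q_C(266 − 2(q_C + q_E)) − 31q_C.
∂π/∂q_C = 235 − 4q_C − 2q_E = 0, so q_C = 58.75 − 0.5q_E.
At q_E = 6: q_C = 58.75 − 0.5·6 = 55.75.

55.75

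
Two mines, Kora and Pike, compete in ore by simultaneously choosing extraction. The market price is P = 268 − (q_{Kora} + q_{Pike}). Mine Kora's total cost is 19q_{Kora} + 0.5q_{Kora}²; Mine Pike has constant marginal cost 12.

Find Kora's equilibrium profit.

Mine Kora's profit: π = q_{Kora}(268 − (q_{Kora} + q_{Pike})) − 19q_{Kora} − 0.5q_{Kora}².
∂π/∂q_{Kora} = 249 − 3q_{Kora} − q_{Pike} = 0, so q_{Kora} = 83 − (1/3)q_{Pike}.
For Pike: ∂π/∂q_{Pike} = 256 − 2q_{Pike} − q_{Kora} = 0 ⇒ q_{Pike} = 128 − 0.5q_{Kora}.
Solving the two reaction functions simultaneously: (1 − (−1/3)(−0.5))q_{Kora} = 83 − (1/3)·128, so (5/6)q_{Kora} = 121/3 and q_{Kora} = 48.4.
Then q_{Pike} = 128 − 0.5·48.4 = 103.8.
Price P = 268 − 152.2 = 115.8.
Kora's profit: (115.8 − 19)·48.4 − 0.5(48.4)² = 3513.84.

3513.84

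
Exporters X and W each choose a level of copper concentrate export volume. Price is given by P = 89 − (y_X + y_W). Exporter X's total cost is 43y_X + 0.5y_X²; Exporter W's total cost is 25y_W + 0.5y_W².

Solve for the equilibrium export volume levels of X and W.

9.25, 18.25

Exporter X's profit: π = y_X(89 − (y_X + y_W)) − 43y_X − 0.5y_X².
∂π/∂y_X = 46 − 3y_X − y_W = 0, so y_X = 46/3 − (1/3)y_W.
By the same steps for W: y_W = 64/3 − (1/3)y_X.
Plugging y_W into X's best response: y_X = 46/3 − (1/3)(64/3 − (1/3)y_X) ⇒ (8/9)y_X = 74/9, so y_X = 9.25.
Then y_W = 64/3 − (1/3)·9.25 = 18.25.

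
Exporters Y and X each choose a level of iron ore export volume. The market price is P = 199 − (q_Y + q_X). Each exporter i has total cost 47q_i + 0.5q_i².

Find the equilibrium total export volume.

Exporter Y's profit: π = q_Y(199 − (q_Y + q_X)) − 47q_Y − 0.5q_Y².
∂π/∂q_Y = 152 − 3q_Y − q_X = 0, so q_Y = 152/3 − (1/3)q_X.
Setting q_Y = q_X in the reaction function: q_Y = 152/3 − (1/3)q_Y, so q_Y = (152/3) / (4/3) = 38.
Total export volume: 38 + 38 = 76.

76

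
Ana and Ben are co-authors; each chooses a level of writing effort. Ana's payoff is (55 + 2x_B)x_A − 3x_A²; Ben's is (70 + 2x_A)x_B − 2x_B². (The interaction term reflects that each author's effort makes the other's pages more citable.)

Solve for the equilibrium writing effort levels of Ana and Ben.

18, 26.5

Expanding Ana's payoff: 55x_A + 2x_Bx_A − 3x_A².
∂π/∂x_A = 55 + 2x_B − 6x_A = 0, so x_A = 55/6 + (1/3)x_B.
Likewise for Ben: x_B = 17.5 + 0.5x_A.
Substituting the second reaction function into the first: x_A = 55/6 + (1/3)(17.5 + 0.5x_A), which gives (5/6)x_A = 15 ⇒ x_A = 18.
Then x_B = 17.5 + 0.5·18 = 26.5.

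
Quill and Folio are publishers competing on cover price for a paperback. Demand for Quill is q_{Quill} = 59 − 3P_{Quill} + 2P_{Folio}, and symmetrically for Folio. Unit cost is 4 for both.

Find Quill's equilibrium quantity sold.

Quill's profit: π = (P_{Quill} − 4)(59 − 3P_{Quill} + 2P_{Folio}).
∂π/∂P_{Quill} = 71 − 6P_{Quill} + 2P_{Folio} = 0 ⇒ P_{Quill} = 71/6 + (1/3)P_{Folio}.
Setting P_{Quill} = P_{Folio} in the reaction function: P_{Quill} = 71/6 + (1/3)P_{Quill}, so P_{Quill} = (71/6) / (2/3) = 17.75.
q_{Quill} = 59 − 3·17.75 + 2·17.75 = 41.25.

41.25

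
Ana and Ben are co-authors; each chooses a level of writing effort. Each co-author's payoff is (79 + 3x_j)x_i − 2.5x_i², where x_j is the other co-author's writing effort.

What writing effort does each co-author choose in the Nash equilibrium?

Ana's payoff is (79 + 3x_B)x_A − 2.5x_A².
∂π/∂x_A = 79 + 3x_B − 5x_A = 0, so x_A = 15.8 + 0.6x_B.
The game is symmetric, so in equilibrium x_B = x_A: the reaction function gives 0.4x_A = 15.8, hence x_A = 39.5.

39.5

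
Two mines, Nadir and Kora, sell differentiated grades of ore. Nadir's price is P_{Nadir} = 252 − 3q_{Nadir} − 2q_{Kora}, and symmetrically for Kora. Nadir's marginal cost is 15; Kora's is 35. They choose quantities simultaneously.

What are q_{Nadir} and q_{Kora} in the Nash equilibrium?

Mine Nadir's profit: π = q_{Nadir}(252 − 3q_{Nadir} − 2q_{Kora}) − 15q_{Nadir}.
∂π/∂q_{Nadir} = 237 − 6q_{Nadir} − 2q_{Kora} = 0 ⇒ q_{Nadir} = 39.5 − (1/3)q_{Kora}.
Similarly q_{Kora} = 217/6 − (1/3)q_{Nadir}.
Solving the two reaction functions simultaneously: (1 − (−1/3)(−1/3))q_{Nadir} = 39.5 − (1/3)·(217/6), so (8/9)q_{Nadir} = 247/9 and q_{Nadir} = 30.875.
Then q_{Kora} = 217/6 − (1/3)·30.875 = 25.875.

30.875, 25.875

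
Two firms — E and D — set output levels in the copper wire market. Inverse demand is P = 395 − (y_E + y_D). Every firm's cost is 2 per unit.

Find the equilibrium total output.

262

Firm E's profit: π = y_E(395 − (y_E + y_D)) − 2y_E.
∂π/∂y_E = 393 − 2y_E − y_D = 0, so y_E = 196.5 − 0.5y_D.
Setting y_E = y_D in the reaction function: y_E = 196.5 − 0.5y_E, so y_E = 196.5 / 1.5 = 131.
Total output: 131 + 131 = 262.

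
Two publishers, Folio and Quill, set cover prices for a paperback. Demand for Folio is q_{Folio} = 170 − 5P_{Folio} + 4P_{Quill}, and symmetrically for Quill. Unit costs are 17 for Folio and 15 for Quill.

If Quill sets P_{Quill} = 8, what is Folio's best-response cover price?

Folio's profit: π = (P_{Folio} − 17)(170 − 5P_{Folio} + 4P_{Quill}).
∂π/∂P_{Folio} = 255 − 10P_{Folio} + 4P_{Quill} = 0 ⇒ P_{Folio} = 25.5 + 0.4P_{Quill}.
At P_{Quill} = 8: P_{Folio} = 25.5 + 0.4·8 = 28.7.

28.7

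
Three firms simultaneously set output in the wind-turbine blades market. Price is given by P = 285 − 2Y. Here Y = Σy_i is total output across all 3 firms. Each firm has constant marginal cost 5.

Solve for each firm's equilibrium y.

35

A representative firm's profit is π_i = y_i(285 − 2Y) − 5y_i, with Y = y_i + Σ_{j≠i} y_j.
First-order condition: 280 − 4y_i − 2Σ_{j≠i} y_j = 0.
In a symmetric equilibrium every firm chooses the same y, so Σ_{j≠i} y_j = 2y. The condition becomes 280 − 8y = 0, giving y = 280/8 = 35.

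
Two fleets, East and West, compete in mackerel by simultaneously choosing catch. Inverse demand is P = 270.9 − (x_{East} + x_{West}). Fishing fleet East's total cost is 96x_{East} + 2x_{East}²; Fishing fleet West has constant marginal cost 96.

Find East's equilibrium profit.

Fishing fleet East's profit: π = x_{East}(270.9 − (x_{East} + x_{West})) − 96x_{East} − 2x_{East}².
∂π/∂x_{East} = 174.9 − 6x_{East} − x_{West} = 0, so x_{East} = 29.15 − (1/6)x_{West}.
For West: ∂π/∂x_{West} = 174.9 − 2x_{West} − x_{East} = 0 ⇒ x_{West} = 87.45 − 0.5x_{East}.
Substituting the second reaction function into the first: x_{East} = 29.15 − (1/6)(87.45 − 0.5x_{East}), which gives (11/12)x_{East} = 14.575 ⇒ x_{East} = 15.9.
Then x_{West} = 87.45 − 0.5·15.9 = 79.5.
Price P = 270.9 − 95.4 = 175.5.
East's profit: (175.5 − 96)·15.9 − 2(15.9)² = 758.43.

758.43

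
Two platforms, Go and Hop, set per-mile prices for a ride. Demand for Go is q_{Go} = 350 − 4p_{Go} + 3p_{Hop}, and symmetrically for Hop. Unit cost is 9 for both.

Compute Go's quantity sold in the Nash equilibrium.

Go's profit: π = (p_{Go} − 9)(350 − 4p_{Go} + 3p_{Hop}).
∂π/∂p_{Go} = 386 − 8p_{Go} + 3p_{Hop} = 0 ⇒ p_{Go} = 48.25 + 0.375p_{Hop}.
By symmetry p_{Hop} = p_{Go}; substituting into the reaction function, 0.625p_{Go} = 48.25 and p_{Go} = 77.2.
q_{Go} = 350 − 4·77.2 + 3·77.2 = 272.8.

272.8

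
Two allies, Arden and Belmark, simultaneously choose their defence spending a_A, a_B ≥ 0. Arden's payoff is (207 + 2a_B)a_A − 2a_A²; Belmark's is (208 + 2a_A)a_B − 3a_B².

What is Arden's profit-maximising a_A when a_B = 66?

Expanding Arden's payoff: 207a_A + 2a_Ba_A − 2a_A².
∂π/∂a_A = 207 + 2a_B − 4a_A = 0, so a_A = 51.75 + 0.5a_B.
At a_B = 66: a_A = 51.75 + 0.5·66 = 84.75.

84.75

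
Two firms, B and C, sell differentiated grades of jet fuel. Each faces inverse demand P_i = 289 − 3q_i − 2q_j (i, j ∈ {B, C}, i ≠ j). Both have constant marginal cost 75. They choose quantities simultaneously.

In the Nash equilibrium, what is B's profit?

2146.6875

Firm B's profit: π = q_B(289 − 3q_B − 2q_C) − 75q_B.
∂π/∂q_B = 214 − 6q_B − 2q_C = 0 ⇒ q_B = 107/3 − (1/3)q_C.
By symmetry q_C = q_B; substituting into the reaction function, (4/3)q_B = 107/3 and q_B = 26.75.
P_B = 289 − 3·26.75 − 2·26.75 = 155.25.
Profit = (155.25 − 75)·26.75 = 2146.6875.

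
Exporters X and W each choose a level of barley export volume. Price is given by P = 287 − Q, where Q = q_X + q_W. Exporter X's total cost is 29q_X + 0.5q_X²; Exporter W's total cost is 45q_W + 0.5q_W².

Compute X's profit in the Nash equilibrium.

6633.375

Exporter X's profit: π = q_X(287 − (q_X + q_W)) − 29q_X − 0.5q_X².
∂π/∂q_X = 258 − 3q_X − q_W = 0, so q_X = 86 − (1/3)q_W.
By the same steps for W: q_W = 242/3 − (1/3)q_X.
Solving the two reaction functions simultaneously: (1 − (−1/3)(−1/3))q_X = 86 − (1/3)·(242/3), so (8/9)q_X = 532/9 and q_X = 66.5.
Then q_W = 242/3 − (1/3)·66.5 = 58.5.
Price P = 287 − 125 = 162.
X's profit: (162 − 29)·66.5 − 0.5(66.5)² = 6633.375.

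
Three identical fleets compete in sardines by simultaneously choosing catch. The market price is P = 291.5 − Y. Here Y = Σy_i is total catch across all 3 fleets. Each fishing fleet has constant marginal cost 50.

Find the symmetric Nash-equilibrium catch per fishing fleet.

A representative fishing fleet's profit is π_i = y_i(291.5 − Y) − 50y_i, with Y = y_i + Σ_{j≠i} y_j.
First-order condition: 241.5 − 2y_i − Σ_{j≠i} y_j = 0.
Imposing symmetry (y_j = y for all j) turns Σ_{j≠i} y_j into 2y, so 241.5 = 4y and y = 60.375.

60.375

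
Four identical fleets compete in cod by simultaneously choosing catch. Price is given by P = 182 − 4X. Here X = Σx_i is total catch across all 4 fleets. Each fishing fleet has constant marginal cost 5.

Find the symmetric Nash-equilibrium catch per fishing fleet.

8.85

A representative fishing fleet's profit is π_i = x_i(182 − 4X) − 5x_i, with X = x_i + Σ_{j≠i} x_j.
First-order condition: 177 − 8x_i − 4Σ_{j≠i} x_j = 0.
In a symmetric equilibrium every fishing fleet chooses the same x, so Σ_{j≠i} x_j = 3x. The condition becomes 177 − 20x = 0, giving x = 177/20 = 8.85.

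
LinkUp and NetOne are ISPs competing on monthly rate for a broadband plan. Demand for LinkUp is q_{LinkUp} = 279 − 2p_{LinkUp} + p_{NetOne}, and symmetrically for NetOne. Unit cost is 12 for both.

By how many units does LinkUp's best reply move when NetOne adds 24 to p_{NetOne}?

LinkUp's profit: π = (p_{LinkUp} − 12)(279 − 2p_{LinkUp} + p_{NetOne}).
∂π/∂p_{LinkUp} = 303 − 4p_{LinkUp} + p_{NetOne} = 0 ⇒ p_{LinkUp} = 75.75 + 0.25p_{NetOne}.
The reaction-function slope is 0.25, so a 24-unit rise in p_{NetOne} moves p_{LinkUp} by 0.25 × 24 = 6. LinkUp's best response rises — the actions are strategic complements.

6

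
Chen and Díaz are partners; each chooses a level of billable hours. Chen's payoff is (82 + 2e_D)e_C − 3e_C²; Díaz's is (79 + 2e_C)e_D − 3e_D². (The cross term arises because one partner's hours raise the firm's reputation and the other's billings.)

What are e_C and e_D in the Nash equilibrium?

20.3125, 19.9375

Expanding Chen's payoff: 82e_C + 2e_De_C − 3e_C².
∂π/∂e_C = 82 + 2e_D − 6e_C = 0, so e_C = 41/3 + (1/3)e_D.
Likewise for Díaz: e_D = 79/6 + (1/3)e_C.
Substituting the second reaction function into the first: e_C = 41/3 + (1/3)(79/6 + (1/3)e_C), which gives (8/9)e_C = 325/18 ⇒ e_C = 20.3125.
Then e_D = 79/6 + (1/3)·20.3125 = 19.9375.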